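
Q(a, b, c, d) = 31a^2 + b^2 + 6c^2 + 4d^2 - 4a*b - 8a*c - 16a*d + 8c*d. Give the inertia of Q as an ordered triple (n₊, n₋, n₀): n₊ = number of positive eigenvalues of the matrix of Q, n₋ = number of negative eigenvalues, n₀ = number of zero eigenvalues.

(4, 0, 0)

The associated matrix is A = [[31, -2, -4, -8], [-2, 1, 0, 0], [-4, 0, 6, 4], [-8, 0, 4, 4]].
Row-reducing A symmetrically gives the diagonal entries 31, 27/31, 146/27, 12/73.
So there are 4 positive pivots.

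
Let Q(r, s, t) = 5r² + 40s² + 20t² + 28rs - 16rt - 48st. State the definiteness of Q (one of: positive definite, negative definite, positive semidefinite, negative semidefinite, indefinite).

The symmetric matrix is A = [[5, 14, -8], [14, 40, -24], [-8, -24, 20]].
An LDLᵀ factorisation of A has diagonal entries 5, 4/5, 4.
So there are 3 positive pivots.
Hence Q is positive definite.

positive definite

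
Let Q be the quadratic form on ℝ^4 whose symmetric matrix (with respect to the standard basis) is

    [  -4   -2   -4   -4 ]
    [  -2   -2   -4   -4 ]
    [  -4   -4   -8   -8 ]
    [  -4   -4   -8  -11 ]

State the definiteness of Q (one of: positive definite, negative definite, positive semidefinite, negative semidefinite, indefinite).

Row-reducing A symmetrically gives the diagonal entries -4, -1, 0, -3.
That gives 3 negative, 1 zero pivots.
Hence Q is negative semidefinite.

negative semidefinite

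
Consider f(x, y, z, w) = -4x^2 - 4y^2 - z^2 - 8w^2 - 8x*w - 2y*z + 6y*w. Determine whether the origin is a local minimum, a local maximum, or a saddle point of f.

The Hessian at the origin is H = [[-8, 0, 0, -8], [0, -8, -2, 6], [0, -2, -2, 0], [-8, 6, 0, -16]].
Row-reducing H symmetrically gives the diagonal entries -8, -8, -3/2, -2.
That gives 4 negative pivots.
H is negative definite, so the origin is a strict local maximum.

local maximum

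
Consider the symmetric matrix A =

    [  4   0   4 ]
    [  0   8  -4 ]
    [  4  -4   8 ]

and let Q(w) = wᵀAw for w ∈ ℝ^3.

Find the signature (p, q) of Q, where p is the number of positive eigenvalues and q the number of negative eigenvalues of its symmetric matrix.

Congruent diagonalization of A (simultaneous row and column reduction) yields pivots 4, 8, 2.
Counting signs: 3 positive.

(3, 0)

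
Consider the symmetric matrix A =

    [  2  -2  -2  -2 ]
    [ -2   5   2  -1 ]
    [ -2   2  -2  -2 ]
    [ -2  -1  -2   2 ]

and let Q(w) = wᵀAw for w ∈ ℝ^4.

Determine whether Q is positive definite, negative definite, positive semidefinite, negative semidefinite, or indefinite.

Symmetric row and column elimination reduces A to a congruent diagonal form with pivots 2, 3, -4, 1.
That gives 3 positive, 1 negative pivots.
Hence Q is indefinite.

indefinite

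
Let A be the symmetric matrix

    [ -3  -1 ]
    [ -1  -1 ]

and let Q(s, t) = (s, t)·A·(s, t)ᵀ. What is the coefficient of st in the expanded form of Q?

-2

The coefficient of st is A[1,2] + A[2,1] = 2·(-1) = -2.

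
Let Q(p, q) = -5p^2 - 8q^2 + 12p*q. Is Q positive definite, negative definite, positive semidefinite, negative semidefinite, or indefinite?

negative definite

The associated matrix is A = [[-5, 6], [6, -8]].
Symmetric row and column elimination reduces A to a congruent diagonal form with pivots -5, -4/5.
That gives 2 negative pivots.
Hence Q is negative definite.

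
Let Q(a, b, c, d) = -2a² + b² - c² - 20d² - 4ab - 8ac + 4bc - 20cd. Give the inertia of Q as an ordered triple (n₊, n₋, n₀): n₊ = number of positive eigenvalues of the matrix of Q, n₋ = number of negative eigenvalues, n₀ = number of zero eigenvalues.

The associated matrix is A = [[-2, -2, -4, 0], [-2, 1, 2, 0], [-4, 2, -1, -10], [0, 0, -10, -20]].
Congruent diagonalization of A (simultaneous row and column reduction) yields pivots -2, 3, -5, 0.
Counting signs: 1 positive, 2 negative, 1 zero.

(1, 2, 1)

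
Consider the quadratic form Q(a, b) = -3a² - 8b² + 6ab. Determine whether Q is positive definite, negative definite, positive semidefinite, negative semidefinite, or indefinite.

negative definite

The symmetric matrix of Q is [[-3, 3], [3, -8]].
For the 2×2 matrix [[-3, 3], [3, -8]]: det = -3·-8 − (3)² = 15, trace = -11.
det > 0 so both eigenvalues share the sign of the trace; trace = -11 < 0 ⇒ both negative.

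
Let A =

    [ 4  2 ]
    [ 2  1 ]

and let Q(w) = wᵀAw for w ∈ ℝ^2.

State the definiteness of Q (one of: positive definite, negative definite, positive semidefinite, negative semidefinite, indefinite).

Congruent diagonalization of A (simultaneous row and column reduction) yields pivots 4, 0.
That gives 1 positive, 1 zero pivots.
Hence Q is positive semidefinite.

positive semidefinite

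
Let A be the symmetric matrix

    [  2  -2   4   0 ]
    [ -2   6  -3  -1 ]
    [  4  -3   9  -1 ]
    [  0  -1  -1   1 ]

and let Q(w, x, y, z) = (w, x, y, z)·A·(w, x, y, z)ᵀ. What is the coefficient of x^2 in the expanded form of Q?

The coefficient of x^2 is the diagonal entry A[2,2] = 6.

6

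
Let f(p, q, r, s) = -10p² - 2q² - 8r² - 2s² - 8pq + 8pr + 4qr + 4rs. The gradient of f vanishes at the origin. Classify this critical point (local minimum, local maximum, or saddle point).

The Hessian at the origin is H = [[-20, -8, 8, 0], [-8, -4, 4, 0], [8, 4, -16, 4], [0, 0, 4, -4]].
Symmetric row and column elimination reduces H to a congruent diagonal form with pivots -20, -4/5, -12, -8/3.
Counting signs: 4 negative.
H is negative definite, so the origin is a strict local maximum.

local maximum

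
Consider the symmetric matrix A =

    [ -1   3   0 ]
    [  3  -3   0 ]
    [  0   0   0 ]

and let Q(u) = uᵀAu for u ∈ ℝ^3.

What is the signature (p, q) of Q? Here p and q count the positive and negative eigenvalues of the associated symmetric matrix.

(1, 1)

Congruent diagonalization of A (simultaneous row and column reduction) yields pivots -1, 6, 0.
So there are 1 positive, 1 negative, 1 zero pivots.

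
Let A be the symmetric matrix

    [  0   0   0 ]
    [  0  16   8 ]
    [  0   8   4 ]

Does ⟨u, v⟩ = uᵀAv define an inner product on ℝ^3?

no

Applying the same elementary operations to the rows and columns of A produces a congruent diagonal matrix with entries 0, 16, 0.
Counting signs: 1 positive, 2 zero.
Hence Q is positive semidefinite.
⟨·,·⟩ is an inner product exactly when A is positive definite.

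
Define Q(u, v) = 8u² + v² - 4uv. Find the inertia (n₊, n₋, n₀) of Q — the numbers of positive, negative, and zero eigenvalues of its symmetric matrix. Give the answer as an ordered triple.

(2, 0, 0)

The associated matrix is A = [[8, -2], [-2, 1]].
An LDLᵀ factorisation of A has diagonal entries 8, 1/2.
So there are 2 positive pivots.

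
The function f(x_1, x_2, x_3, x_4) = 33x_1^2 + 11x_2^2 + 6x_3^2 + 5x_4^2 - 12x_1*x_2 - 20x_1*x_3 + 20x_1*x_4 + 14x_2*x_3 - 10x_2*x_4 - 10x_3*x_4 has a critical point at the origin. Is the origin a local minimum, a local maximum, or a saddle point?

The Hessian at the origin is H = [[66, -12, -20, 20], [-12, 22, 14, -10], [-20, 14, 12, -10], [20, -10, -10, 10]].
An LDLᵀ factorisation of H has diagonal entries 66, 218/11, 170/327, 20/17.
So there are 4 positive pivots.
H is positive definite, so the origin is a strict local minimum.

local minimum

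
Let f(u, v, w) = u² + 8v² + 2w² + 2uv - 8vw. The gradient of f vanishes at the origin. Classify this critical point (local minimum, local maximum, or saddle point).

saddle point

The Hessian at the origin is H = [[2, 2, 0], [2, 16, -8], [0, -8, 4]].
Applying the same elementary operations to the rows and columns of H produces a congruent diagonal matrix with entries 2, 14, -4/7.
So there are 2 positive, 1 negative pivots.
H is indefinite, so the origin is a saddle point.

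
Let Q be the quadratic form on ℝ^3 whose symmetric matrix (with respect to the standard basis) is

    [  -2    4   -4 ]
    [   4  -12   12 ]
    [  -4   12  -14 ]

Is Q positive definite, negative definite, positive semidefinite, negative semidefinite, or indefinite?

Leading principal minors: Δ_1 = -2, Δ_2 = 8, Δ_3 = -16.
The signs alternate starting with Δ_1 < 0, so by Sylvester's criterion Q is negative definite.

negative definite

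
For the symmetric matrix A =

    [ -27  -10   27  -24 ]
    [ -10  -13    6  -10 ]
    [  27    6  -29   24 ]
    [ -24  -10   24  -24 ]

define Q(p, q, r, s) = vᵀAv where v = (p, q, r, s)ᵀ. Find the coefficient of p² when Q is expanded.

The coefficient of p² is the diagonal entry A[1,1] = -27.

-27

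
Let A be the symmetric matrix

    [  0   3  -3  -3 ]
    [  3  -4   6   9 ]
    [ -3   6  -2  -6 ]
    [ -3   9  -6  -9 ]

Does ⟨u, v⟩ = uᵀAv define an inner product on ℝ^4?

no

A is congruent to a diagonal matrix with 3 positive, 1 negative and 0 zero entries, so Q is indefinite.
⟨·,·⟩ is an inner product exactly when A is positive definite.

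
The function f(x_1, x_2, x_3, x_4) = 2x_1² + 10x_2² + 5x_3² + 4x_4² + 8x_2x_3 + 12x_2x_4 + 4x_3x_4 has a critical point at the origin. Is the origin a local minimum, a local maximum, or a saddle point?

The Hessian at the origin is H = [[4, 0, 0, 0], [0, 20, 8, 12], [0, 8, 10, 4], [0, 12, 4, 8]].
An LDLᵀ factorisation of H has diagonal entries 4, 20, 34/5, 12/17.
That gives 4 positive pivots.
H is positive definite, so the origin is a strict local minimum.

local minimum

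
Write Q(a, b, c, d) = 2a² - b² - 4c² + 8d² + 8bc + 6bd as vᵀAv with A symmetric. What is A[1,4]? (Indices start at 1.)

The coefficient of a·d in Q is 0. For a symmetric A this equals A[1,4] + A[4,1] = 2·A[1,4].
So A[1,4] = 0/2 = 0.

0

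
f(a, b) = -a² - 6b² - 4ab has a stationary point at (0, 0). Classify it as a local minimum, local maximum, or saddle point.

The Hessian at the origin is H = [[-2, -4], [-4, -12]].
det H = -2·-12 − (-4)² = 8 > 0 and H[1,1] = -2 < 0, so H is negative definite.
Therefore the origin is a local maximum.

local maximum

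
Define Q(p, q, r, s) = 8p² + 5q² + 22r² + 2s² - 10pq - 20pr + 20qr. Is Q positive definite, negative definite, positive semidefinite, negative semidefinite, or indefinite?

positive definite

The associated matrix is A = [[8, -5, -10, 0], [-5, 5, 10, 0], [-10, 10, 22, 0], [0, 0, 0, 2]].
Symmetric row and column elimination reduces A to a congruent diagonal form with pivots 8, 15/8, 2, 2.
So there are 4 positive pivots.
Hence Q is positive definite.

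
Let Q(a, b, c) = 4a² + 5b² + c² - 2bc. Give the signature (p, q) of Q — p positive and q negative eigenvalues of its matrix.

The symmetric matrix is A = [[4, 0, 0], [0, 5, -1], [0, -1, 1]].
Row-reducing A symmetrically gives the diagonal entries 4, 5, 4/5.
That gives 3 positive pivots.

(3, 0)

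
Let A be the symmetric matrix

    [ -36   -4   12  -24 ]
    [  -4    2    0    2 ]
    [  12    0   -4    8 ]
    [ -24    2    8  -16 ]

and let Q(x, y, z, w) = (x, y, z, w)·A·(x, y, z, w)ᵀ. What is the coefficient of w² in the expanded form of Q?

The coefficient of w² is the diagonal entry A[4,4] = -16.

-16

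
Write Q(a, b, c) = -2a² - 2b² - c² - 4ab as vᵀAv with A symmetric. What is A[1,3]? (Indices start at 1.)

The coefficient of a·c in Q is 0. For a symmetric A this equals A[1,3] + A[3,1] = 2·A[1,3].
So A[1,3] = 0/2 = 0.

0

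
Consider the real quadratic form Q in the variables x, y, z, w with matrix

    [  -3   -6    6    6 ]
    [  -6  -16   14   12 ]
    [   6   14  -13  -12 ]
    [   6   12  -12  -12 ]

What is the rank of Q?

2

Row-reducing A symmetrically gives the diagonal entries -3, -4, 0, 0.
Counting signs: 2 negative, 2 zero.
The rank is the number of nonzero pivots: 2.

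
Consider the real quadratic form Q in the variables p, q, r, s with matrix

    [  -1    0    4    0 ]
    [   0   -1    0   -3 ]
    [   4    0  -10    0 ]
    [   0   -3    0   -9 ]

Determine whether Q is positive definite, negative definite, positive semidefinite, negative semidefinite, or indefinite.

indefinite

Symmetric row and column elimination reduces A to a congruent diagonal form with pivots -1, -1, 6, 0.
Counting signs: 1 positive, 2 negative, 1 zero.
Hence Q is indefinite.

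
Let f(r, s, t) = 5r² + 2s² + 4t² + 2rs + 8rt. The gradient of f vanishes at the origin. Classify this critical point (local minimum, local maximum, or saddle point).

local minimum

The Hessian at the origin is H = [[10, 2, 8], [2, 4, 0], [8, 0, 8]].
Row-reducing H symmetrically gives the diagonal entries 10, 18/5, 8/9.
So there are 3 positive pivots.
H is positive definite, so the origin is a strict local minimum.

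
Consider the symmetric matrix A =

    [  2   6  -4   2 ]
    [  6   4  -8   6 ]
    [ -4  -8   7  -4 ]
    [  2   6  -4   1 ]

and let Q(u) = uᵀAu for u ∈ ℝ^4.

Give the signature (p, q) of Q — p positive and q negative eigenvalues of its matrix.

Congruent diagonalization of A (simultaneous row and column reduction) yields pivots 2, -14, 1/7, -1.
That gives 2 positive, 2 negative pivots.

(2, 2)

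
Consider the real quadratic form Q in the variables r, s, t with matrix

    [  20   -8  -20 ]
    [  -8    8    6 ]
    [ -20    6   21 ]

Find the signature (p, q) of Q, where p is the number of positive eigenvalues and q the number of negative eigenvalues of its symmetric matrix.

(3, 0)

Row-reducing A symmetrically gives the diagonal entries 20, 24/5, 1/6.
Counting signs: 3 positive.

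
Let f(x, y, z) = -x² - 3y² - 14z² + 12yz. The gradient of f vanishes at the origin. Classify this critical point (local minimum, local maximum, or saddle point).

The Hessian at the origin is H = [[-2, 0, 0], [0, -6, 12], [0, 12, -28]].
Congruent diagonalization of H (simultaneous row and column reduction) yields pivots -2, -6, -4.
Counting signs: 3 negative.
H is negative definite, so the origin is a strict local maximum.

local maximum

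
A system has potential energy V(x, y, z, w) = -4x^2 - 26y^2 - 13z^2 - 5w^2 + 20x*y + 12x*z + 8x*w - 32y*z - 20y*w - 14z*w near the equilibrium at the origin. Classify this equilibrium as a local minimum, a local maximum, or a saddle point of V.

local maximum

The Hessian at the origin is H = [[-8, 20, 12, 8], [20, -52, -32, -20], [12, -32, -26, -14], [8, -20, -14, -10]].
Applying the same elementary operations to the rows and columns of H produces a congruent diagonal matrix with entries -8, -2, -6, -4/3.
That gives 4 negative pivots.
H is negative definite, so the origin is a strict local maximum.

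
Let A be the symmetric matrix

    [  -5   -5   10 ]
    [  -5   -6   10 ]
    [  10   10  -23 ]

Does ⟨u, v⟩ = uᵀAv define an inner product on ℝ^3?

Leading principal minors: Δ_1 = -5, Δ_2 = 5, Δ_3 = -15.
The signs alternate starting with Δ_1 < 0, so by Sylvester's criterion Q is negative definite.
⟨·,·⟩ is an inner product exactly when A is positive definite.

no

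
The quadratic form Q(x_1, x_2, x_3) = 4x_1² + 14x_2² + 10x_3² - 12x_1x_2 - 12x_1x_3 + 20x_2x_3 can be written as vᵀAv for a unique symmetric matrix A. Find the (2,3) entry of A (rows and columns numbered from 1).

The coefficient of x_2·x_3 in Q is 20. For a symmetric A this equals A[2,3] + A[3,2] = 2·A[2,3].
So A[2,3] = 20/2 = 10.

10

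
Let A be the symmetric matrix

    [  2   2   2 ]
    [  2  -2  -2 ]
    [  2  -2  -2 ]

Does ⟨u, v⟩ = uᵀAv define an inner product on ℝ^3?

Congruent diagonalization of A (simultaneous row and column reduction) yields pivots 2, -4, 0.
So there are 1 positive, 1 negative, 1 zero pivots.
Hence Q is indefinite.
⟨·,·⟩ is an inner product exactly when A is positive definite.

no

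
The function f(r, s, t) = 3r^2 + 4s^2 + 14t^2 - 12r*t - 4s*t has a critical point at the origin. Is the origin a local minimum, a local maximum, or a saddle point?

The Hessian at the origin is H = [[6, 0, -12], [0, 8, -4], [-12, -4, 28]].
Symmetric row and column elimination reduces H to a congruent diagonal form with pivots 6, 8, 2.
Counting signs: 3 positive.
H is positive definite, so the origin is a strict local minimum.

local minimum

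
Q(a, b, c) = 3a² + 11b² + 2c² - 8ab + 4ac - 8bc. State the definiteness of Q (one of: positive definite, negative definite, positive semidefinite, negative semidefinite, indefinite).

positive definite

The symmetric matrix of Q is A = [[3, -4, 2], [-4, 11, -4], [2, -4, 2]].
Leading principal minors: Δ_1 = 3, Δ_2 = 17, Δ_3 = 6.
All leading principal minors are positive, so by Sylvester's criterion Q is positive definite.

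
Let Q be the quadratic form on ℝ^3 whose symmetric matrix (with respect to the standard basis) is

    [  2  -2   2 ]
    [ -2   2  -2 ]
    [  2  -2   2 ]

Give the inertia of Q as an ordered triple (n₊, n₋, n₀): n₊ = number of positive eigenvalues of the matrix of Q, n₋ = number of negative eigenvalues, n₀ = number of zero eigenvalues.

Congruent diagonalization of A (simultaneous row and column reduction) yields pivots 2, 0, 0.
Counting signs: 1 positive, 2 zero.

(1, 0, 2)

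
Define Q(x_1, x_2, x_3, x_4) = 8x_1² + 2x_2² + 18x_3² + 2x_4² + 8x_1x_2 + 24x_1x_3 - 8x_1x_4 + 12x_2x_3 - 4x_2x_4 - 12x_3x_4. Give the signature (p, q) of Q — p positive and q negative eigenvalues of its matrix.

The symmetric matrix is A = [[8, 4, 12, -4], [4, 2, 6, -2], [12, 6, 18, -6], [-4, -2, -6, 2]].
Row-reducing A symmetrically gives the diagonal entries 8, 0, 0, 0.
So there are 1 positive, 3 zero pivots.

(1, 0)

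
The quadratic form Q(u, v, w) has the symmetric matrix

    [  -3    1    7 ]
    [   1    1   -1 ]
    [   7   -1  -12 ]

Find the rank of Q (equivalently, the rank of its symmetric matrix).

Symmetric row and column elimination reduces A to a congruent diagonal form with pivots -3, 4/3, 3.
So there are 2 positive, 1 negative pivots.
The rank is the number of nonzero pivots: 3.

3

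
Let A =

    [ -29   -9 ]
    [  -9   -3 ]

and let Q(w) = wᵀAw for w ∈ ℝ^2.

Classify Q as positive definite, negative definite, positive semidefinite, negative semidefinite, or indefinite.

negative definite

Congruent diagonalization of A (simultaneous row and column reduction) yields pivots -29, -6/29.
Counting signs: 2 negative.
Hence Q is negative definite.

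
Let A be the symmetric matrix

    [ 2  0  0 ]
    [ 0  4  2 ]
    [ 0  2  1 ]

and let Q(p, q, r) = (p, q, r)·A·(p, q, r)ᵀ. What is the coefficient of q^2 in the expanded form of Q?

The coefficient of q^2 is the diagonal entry A[2,2] = 4.

4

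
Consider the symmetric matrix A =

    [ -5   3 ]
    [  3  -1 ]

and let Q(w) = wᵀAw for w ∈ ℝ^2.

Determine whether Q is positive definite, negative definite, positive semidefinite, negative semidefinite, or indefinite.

indefinite

For the 2×2 matrix [[-5, 3], [3, -1]]: det = -5·-1 − (3)² = -4, trace = -6.
det < 0 so the eigenvalues have opposite signs; the form is indefinite.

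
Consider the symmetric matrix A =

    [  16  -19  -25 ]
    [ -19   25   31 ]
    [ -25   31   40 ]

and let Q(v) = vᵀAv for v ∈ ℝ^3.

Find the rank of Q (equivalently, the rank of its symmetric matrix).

3

Applying the same elementary operations to the rows and columns of A produces a congruent diagonal matrix with entries 16, 39/16, 3/13.
That gives 3 positive pivots.
The rank is the number of nonzero pivots: 3.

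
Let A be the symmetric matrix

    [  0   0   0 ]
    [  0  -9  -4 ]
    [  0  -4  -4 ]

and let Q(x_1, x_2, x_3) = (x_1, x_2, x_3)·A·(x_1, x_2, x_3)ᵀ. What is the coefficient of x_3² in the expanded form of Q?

The coefficient of x_3² is the diagonal entry A[3,3] = -4.

-4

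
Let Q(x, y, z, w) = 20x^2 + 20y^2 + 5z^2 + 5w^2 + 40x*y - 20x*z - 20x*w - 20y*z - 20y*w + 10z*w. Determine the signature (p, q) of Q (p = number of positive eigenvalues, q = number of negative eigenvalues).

Write A = [[20, 20, -10, -10], [20, 20, -10, -10], [-10, -10, 5, 5], [-10, -10, 5, 5]].
Applying the same elementary operations to the rows and columns of A produces a congruent diagonal matrix with entries 20, 0, 0, 0.
Counting signs: 1 positive, 3 zero.

(1, 0)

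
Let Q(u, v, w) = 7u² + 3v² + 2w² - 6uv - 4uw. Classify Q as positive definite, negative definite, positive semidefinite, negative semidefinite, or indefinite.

The symmetric matrix of Q is A = [[7, -3, -2], [-3, 3, 0], [-2, 0, 2]].
Leading principal minors: Δ_1 = 7, Δ_2 = 12, Δ_3 = 12.
All leading principal minors are positive, so by Sylvester's criterion Q is positive definite.

positive definite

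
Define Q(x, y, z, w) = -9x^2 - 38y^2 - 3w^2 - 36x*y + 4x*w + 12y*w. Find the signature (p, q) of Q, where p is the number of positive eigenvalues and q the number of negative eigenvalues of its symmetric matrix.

(0, 3)

The associated matrix is A = [[-9, -18, 0, 2], [-18, -38, 0, 6], [0, 0, 0, 0], [2, 6, 0, -3]].
Congruent diagonalization of A (simultaneous row and column reduction) yields pivots -9, -2, 0, -5/9.
That gives 3 negative, 1 zero pivots.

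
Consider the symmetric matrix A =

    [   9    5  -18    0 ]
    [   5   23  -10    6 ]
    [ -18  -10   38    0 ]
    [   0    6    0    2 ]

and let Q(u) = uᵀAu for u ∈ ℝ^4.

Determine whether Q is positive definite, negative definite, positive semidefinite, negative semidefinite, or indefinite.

An LDLᵀ factorisation of A has diagonal entries 9, 182/9, 2, 20/91.
That gives 4 positive pivots.
Hence Q is positive definite.

positive definite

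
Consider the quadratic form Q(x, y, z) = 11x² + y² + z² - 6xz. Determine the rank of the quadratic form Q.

3

The symmetric matrix is A = [[11, 0, -3], [0, 1, 0], [-3, 0, 1]].
Congruent diagonalization of A (simultaneous row and column reduction) yields pivots 11, 1, 2/11.
Counting signs: 3 positive.
The rank is the number of nonzero pivots: 3.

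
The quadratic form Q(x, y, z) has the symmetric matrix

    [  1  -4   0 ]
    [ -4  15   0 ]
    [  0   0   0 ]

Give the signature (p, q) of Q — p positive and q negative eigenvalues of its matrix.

(1, 1)

Row-reducing A symmetrically gives the diagonal entries 1, -1, 0.
That gives 1 positive, 1 negative, 1 zero pivots.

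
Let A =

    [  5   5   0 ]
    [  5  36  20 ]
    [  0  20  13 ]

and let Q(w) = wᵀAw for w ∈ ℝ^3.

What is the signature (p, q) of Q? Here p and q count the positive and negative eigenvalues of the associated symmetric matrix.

(3, 0)

Row-reducing A symmetrically gives the diagonal entries 5, 31, 3/31.
That gives 3 positive pivots.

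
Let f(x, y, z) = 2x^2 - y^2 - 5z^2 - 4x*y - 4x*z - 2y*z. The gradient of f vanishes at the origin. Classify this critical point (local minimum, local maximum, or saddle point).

saddle point

The Hessian at the origin is H = [[4, -4, -4], [-4, -2, -2], [-4, -2, -10]].
Applying the same elementary operations to the rows and columns of H produces a congruent diagonal matrix with entries 4, -6, -8.
Counting signs: 1 positive, 2 negative.
H is indefinite, so the origin is a saddle point.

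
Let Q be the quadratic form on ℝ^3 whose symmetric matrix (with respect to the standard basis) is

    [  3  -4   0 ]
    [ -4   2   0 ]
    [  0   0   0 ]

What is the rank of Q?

2

Congruent diagonalization of A (simultaneous row and column reduction) yields pivots 3, -10/3, 0.
So there are 1 positive, 1 negative, 1 zero pivots.
The rank is the number of nonzero pivots: 2.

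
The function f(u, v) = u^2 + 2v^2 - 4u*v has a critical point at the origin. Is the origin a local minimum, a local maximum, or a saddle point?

The Hessian at the origin is H = [[2, -4], [-4, 4]].
det H = 2·4 − (-4)² = -8 < 0, so H is indefinite.
Therefore the origin is a saddle point.

saddle point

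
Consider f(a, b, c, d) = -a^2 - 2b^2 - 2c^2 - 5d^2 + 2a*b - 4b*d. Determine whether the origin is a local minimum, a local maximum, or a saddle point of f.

local maximum

The Hessian at the origin is H = [[-2, 2, 0, 0], [2, -4, 0, -4], [0, 0, -4, 0], [0, -4, 0, -10]].
An LDLᵀ factorisation of H has diagonal entries -2, -2, -4, -2.
So there are 4 negative pivots.
H is negative definite, so the origin is a strict local maximum.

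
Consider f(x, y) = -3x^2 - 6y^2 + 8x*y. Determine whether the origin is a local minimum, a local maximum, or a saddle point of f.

local maximum

The Hessian at the origin is H = [[-6, 8], [8, -12]].
det H = -6·-12 − (8)² = 8 > 0 and H[1,1] = -6 < 0, so H is negative definite.
Therefore the origin is a local maximum.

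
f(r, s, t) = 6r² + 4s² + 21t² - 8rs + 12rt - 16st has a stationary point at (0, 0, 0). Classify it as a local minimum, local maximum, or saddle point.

local minimum

The Hessian at the origin is H = [[12, -8, 12], [-8, 8, -16], [12, -16, 42]].
Applying the same elementary operations to the rows and columns of H produces a congruent diagonal matrix with entries 12, 8/3, 6.
Counting signs: 3 positive.
H is positive definite, so the origin is a strict local minimum.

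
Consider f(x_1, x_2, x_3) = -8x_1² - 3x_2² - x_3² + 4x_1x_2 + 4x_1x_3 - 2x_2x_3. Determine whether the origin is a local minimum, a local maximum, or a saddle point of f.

local maximum

The Hessian at the origin is H = [[-16, 4, 4], [4, -6, -2], [4, -2, -2]].
Symmetric row and column elimination reduces H to a congruent diagonal form with pivots -16, -5, -4/5.
So there are 3 negative pivots.
H is negative definite, so the origin is a strict local maximum.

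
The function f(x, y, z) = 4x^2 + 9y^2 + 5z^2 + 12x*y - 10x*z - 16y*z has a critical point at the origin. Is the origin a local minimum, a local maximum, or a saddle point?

saddle point

The Hessian at the origin is H = [[8, 12, -10], [12, 18, -16], [-10, -16, 10]].
H is indefinite, so the origin is a saddle point.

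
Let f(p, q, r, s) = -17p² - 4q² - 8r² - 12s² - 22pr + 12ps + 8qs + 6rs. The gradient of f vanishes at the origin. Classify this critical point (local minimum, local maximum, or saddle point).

The Hessian at the origin is H = [[-34, 0, -22, 12], [0, -8, 0, 8], [-22, 0, -16, 6], [12, 8, 6, -24]].
Symmetric row and column elimination reduces H to a congruent diagonal form with pivots -34, -8, -30/17, -10.
That gives 4 negative pivots.
H is negative definite, so the origin is a strict local maximum.

local maximum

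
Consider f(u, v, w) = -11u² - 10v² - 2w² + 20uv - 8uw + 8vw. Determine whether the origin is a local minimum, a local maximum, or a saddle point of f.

The Hessian at the origin is H = [[-22, 20, -8], [20, -20, 8], [-8, 8, -4]].
Applying the same elementary operations to the rows and columns of H produces a congruent diagonal matrix with entries -22, -20/11, -4/5.
Counting signs: 3 negative.
H is negative definite, so the origin is a strict local maximum.

local maximum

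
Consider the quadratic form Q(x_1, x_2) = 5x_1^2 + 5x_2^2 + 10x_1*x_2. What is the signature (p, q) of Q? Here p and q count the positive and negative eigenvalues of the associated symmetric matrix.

(1, 0)

The symmetric matrix is A = [[5, 5], [5, 5]].
Congruent diagonalization of A (simultaneous row and column reduction) yields pivots 5, 0.
Counting signs: 1 positive, 1 zero.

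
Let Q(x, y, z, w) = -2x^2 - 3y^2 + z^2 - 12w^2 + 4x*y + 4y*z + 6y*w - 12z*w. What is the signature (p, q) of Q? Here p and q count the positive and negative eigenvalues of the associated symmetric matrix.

(1, 3)

Write A = [[-2, 2, 0, 0], [2, -3, 2, 3], [0, 2, 1, -6], [0, 3, -6, -12]].
Congruent diagonalization of A (simultaneous row and column reduction) yields pivots -2, -1, 5, -3.
That gives 1 positive, 3 negative pivots.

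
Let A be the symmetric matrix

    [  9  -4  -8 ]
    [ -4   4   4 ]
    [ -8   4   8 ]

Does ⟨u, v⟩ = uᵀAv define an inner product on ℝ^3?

yes

An LDLᵀ factorisation of A has diagonal entries 9, 20/9, 4/5.
So there are 3 positive pivots.
Hence Q is positive definite.
⟨·,·⟩ is an inner product exactly when A is positive definite.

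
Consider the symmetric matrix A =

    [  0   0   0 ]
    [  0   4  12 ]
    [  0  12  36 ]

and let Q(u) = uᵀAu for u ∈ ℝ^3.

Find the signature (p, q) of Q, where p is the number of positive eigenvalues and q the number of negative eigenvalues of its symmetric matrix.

Applying the same elementary operations to the rows and columns of A produces a congruent diagonal matrix with entries 0, 4, 0.
That gives 1 positive, 2 zero pivots.

(1, 0)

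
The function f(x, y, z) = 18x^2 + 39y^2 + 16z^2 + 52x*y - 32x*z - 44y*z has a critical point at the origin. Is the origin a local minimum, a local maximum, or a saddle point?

The Hessian at the origin is H = [[36, 52, -32], [52, 78, -44], [-32, -44, 32]].
An LDLᵀ factorisation of H has diagonal entries 36, 26/9, 24/13.
That gives 3 positive pivots.
H is positive definite, so the origin is a strict local minimum.

local minimum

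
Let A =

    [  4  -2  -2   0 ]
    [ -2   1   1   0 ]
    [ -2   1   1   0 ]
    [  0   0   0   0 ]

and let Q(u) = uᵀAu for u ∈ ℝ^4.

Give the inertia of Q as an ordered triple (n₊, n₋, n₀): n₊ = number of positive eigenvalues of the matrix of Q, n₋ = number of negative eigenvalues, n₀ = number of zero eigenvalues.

(1, 0, 3)

Row-reducing A symmetrically gives the diagonal entries 4, 0, 0, 0.
Counting signs: 1 positive, 3 zero.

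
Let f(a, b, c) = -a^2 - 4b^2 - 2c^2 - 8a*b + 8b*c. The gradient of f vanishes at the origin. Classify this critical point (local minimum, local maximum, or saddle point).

saddle point

The Hessian at the origin is H = [[-2, -8, 0], [-8, -8, 8], [0, 8, -4]].
Row-reducing H symmetrically gives the diagonal entries -2, 24, -20/3.
That gives 1 positive, 2 negative pivots.
H is indefinite, so the origin is a saddle point.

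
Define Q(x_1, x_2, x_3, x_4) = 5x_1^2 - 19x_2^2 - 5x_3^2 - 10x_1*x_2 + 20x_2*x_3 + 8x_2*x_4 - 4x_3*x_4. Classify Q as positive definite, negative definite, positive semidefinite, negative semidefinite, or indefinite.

The symmetric matrix is A = [[5, -5, 0, 0], [-5, -19, 10, 4], [0, 10, -5, -2], [0, 4, -2, 0]].
Applying the same elementary operations to the rows and columns of A produces a congruent diagonal matrix with entries 5, -24, -5/6, 4/5.
Counting signs: 2 positive, 2 negative.
Hence Q is indefinite.

indefinite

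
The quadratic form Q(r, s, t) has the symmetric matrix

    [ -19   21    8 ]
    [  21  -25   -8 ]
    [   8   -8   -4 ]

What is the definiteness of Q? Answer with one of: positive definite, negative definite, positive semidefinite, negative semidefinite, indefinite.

Leading principal minors: Δ_1 = -19, Δ_2 = 34, Δ_3 = -8.
The signs alternate starting with Δ_1 < 0, so by Sylvester's criterion Q is negative definite.

negative definite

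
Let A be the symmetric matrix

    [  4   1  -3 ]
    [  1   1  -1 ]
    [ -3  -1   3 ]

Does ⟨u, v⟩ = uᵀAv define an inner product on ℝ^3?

Leading principal minors: Δ_1 = 4, Δ_2 = 3, Δ_3 = 2.
All leading principal minors are positive, so by Sylvester's criterion Q is positive definite.
⟨·,·⟩ is an inner product exactly when A is positive definite.

yes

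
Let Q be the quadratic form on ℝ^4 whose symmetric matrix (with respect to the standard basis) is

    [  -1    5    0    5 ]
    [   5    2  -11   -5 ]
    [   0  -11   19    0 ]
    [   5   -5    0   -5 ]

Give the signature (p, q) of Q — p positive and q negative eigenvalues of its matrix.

An LDLᵀ factorisation of A has diagonal entries -1, 27, 392/27, 30/49.
So there are 3 positive, 1 negative pivots.

(3, 1)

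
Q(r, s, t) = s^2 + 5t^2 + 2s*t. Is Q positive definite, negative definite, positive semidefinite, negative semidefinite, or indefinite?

positive semidefinite

Write A = [[0, 0, 0], [0, 1, 1], [0, 1, 5]].
Row-reducing A symmetrically gives the diagonal entries 0, 1, 4.
So there are 2 positive, 1 zero pivots.
Hence Q is positive semidefinite.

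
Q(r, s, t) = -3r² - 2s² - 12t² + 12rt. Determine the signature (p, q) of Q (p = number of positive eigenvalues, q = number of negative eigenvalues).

(0, 2)

The associated matrix is A = [[-3, 0, 6], [0, -2, 0], [6, 0, -12]].
Applying the same elementary operations to the rows and columns of A produces a congruent diagonal matrix with entries -3, -2, 0.
So there are 2 negative, 1 zero pivots.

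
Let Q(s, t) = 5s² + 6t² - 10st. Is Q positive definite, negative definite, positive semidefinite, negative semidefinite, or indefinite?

The symmetric matrix of Q is A = [[5, -5], [-5, 6]].
Leading principal minors: Δ_1 = 5, Δ_2 = 5.
All leading principal minors are positive, so by Sylvester's criterion Q is positive definite.

positive definite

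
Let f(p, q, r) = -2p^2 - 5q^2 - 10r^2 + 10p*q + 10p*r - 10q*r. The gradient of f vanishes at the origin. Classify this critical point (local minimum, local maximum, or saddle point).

The Hessian at the origin is H = [[-4, 10, 10], [10, -10, -10], [10, -10, -20]].
Row-reducing H symmetrically gives the diagonal entries -4, 15, -10.
So there are 1 positive, 2 negative pivots.
H is indefinite, so the origin is a saddle point.

saddle point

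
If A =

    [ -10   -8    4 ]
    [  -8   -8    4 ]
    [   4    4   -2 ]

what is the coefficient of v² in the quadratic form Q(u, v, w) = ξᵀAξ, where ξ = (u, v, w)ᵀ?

-8

The coefficient of v² is the diagonal entry A[2,2] = -8.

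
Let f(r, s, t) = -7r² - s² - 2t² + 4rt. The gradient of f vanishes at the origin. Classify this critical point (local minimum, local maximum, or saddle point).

local maximum

The Hessian at the origin is H = [[-14, 0, 4], [0, -2, 0], [4, 0, -4]].
Symmetric row and column elimination reduces H to a congruent diagonal form with pivots -14, -2, -20/7.
That gives 3 negative pivots.
H is negative definite, so the origin is a strict local maximum.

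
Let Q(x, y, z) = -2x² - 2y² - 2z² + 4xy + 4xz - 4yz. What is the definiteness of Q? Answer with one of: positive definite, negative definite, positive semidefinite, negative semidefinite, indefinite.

The associated matrix is A = [[-2, 2, 2], [2, -2, -2], [2, -2, -2]].
Congruent diagonalization of A (simultaneous row and column reduction) yields pivots -2, 0, 0.
Counting signs: 1 negative, 2 zero.
Hence Q is negative semidefinite.

negative semidefinite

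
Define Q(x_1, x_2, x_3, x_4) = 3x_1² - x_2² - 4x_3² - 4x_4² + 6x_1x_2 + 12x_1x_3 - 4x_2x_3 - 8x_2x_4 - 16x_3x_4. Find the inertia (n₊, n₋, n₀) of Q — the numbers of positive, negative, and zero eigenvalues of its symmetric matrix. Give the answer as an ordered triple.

The symmetric matrix is A = [[3, 3, 6, 0], [3, -1, -2, -4], [6, -2, -4, -8], [0, -4, -8, -4]].
Applying the same elementary operations to the rows and columns of A produces a congruent diagonal matrix with entries 3, -4, 0, 0.
Counting signs: 1 positive, 1 negative, 2 zero.

(1, 1, 2)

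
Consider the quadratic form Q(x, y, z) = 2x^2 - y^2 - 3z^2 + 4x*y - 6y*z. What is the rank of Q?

2

Write A = [[2, 2, 0], [2, -1, -3], [0, -3, -3]].
Applying the same elementary operations to the rows and columns of A produces a congruent diagonal matrix with entries 2, -3, 0.
That gives 1 positive, 1 negative, 1 zero pivots.
The rank is the number of nonzero pivots: 2.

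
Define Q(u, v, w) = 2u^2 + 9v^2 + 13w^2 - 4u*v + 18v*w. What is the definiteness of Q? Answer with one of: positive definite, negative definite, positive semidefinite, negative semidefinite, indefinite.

positive definite

The symmetric matrix is A = [[2, -2, 0], [-2, 9, 9], [0, 9, 13]].
An LDLᵀ factorisation of A has diagonal entries 2, 7, 10/7.
So there are 3 positive pivots.
Hence Q is positive definite.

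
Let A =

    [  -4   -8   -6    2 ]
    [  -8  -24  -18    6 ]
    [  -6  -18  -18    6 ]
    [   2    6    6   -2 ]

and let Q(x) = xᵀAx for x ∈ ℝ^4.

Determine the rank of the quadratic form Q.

Row-reducing A symmetrically gives the diagonal entries -4, -8, -9/2, 0.
So there are 3 negative, 1 zero pivots.
The rank is the number of nonzero pivots: 3.

3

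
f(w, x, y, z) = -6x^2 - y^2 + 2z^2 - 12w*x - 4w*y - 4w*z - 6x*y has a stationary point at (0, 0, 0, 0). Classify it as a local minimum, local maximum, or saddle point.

saddle point

The Hessian at the origin is H = [[0, -12, -4, -4], [-12, -12, -6, 0], [-4, -6, -2, 0], [-4, 0, 0, 4]].
H is indefinite, so the origin is a saddle point.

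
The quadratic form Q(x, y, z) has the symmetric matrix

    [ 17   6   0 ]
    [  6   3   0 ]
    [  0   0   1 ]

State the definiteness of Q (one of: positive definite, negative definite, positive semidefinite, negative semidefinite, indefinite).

Congruent diagonalization of A (simultaneous row and column reduction) yields pivots 17, 15/17, 1.
So there are 3 positive pivots.
Hence Q is positive definite.

positive definite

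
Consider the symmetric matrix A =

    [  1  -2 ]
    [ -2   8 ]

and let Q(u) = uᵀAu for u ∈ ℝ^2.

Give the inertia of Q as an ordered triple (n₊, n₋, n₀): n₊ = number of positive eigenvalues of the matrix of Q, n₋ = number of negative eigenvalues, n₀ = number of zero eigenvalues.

(2, 0, 0)

Row-reducing A symmetrically gives the diagonal entries 1, 4.
That gives 2 positive pivots.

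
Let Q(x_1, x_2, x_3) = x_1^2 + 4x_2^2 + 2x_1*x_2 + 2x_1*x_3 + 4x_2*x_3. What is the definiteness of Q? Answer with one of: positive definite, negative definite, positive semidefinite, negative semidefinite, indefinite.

indefinite

The associated matrix is A = [[1, 1, 1], [1, 4, 2], [1, 2, 0]].
Row-reducing A symmetrically gives the diagonal entries 1, 3, -4/3.
That gives 2 positive, 1 negative pivots.
Hence Q is indefinite.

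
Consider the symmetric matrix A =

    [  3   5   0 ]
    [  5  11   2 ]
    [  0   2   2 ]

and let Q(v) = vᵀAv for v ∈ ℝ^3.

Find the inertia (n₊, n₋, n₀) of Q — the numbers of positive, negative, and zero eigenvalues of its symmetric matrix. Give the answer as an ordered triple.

(3, 0, 0)

Symmetric row and column elimination reduces A to a congruent diagonal form with pivots 3, 8/3, 1/2.
That gives 3 positive pivots.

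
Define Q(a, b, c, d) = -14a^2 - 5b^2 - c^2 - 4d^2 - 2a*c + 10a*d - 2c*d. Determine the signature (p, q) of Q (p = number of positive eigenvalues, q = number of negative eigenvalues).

The symmetric matrix is A = [[-14, 0, -1, 5], [0, -5, 0, 0], [-1, 0, -1, -1], [5, 0, -1, -4]].
An LDLᵀ factorisation of A has diagonal entries -14, -5, -13/14, -3/13.
That gives 4 negative pivots.

(0, 4)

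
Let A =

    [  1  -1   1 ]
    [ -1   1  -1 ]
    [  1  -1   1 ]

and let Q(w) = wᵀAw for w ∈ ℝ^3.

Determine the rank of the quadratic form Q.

Congruent diagonalization of A (simultaneous row and column reduction) yields pivots 1, 0, 0.
Counting signs: 1 positive, 2 zero.
The rank is the number of nonzero pivots: 1.

1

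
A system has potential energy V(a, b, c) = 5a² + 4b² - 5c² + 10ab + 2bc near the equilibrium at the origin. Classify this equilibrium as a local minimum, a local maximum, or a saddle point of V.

saddle point

The Hessian at the origin is H = [[10, 10, 0], [10, 8, 2], [0, 2, -10]].
An LDLᵀ factorisation of H has diagonal entries 10, -2, -8.
Counting signs: 1 positive, 2 negative.
H is indefinite, so the origin is a saddle point.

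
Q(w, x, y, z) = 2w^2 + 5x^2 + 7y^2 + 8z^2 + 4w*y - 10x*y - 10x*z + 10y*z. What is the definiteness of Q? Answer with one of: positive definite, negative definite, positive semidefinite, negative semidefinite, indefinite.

positive semidefinite

Write A = [[2, 0, 2, 0], [0, 5, -5, -5], [2, -5, 7, 5], [0, -5, 5, 8]].
Row-reducing A symmetrically gives the diagonal entries 2, 5, 0, 3.
Counting signs: 3 positive, 1 zero.
Hence Q is positive semidefinite.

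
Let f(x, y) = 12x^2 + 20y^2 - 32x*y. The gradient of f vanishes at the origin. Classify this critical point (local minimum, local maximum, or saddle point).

saddle point

The Hessian at the origin is H = [[24, -32], [-32, 40]].
det H = 24·40 − (-32)² = -64 < 0, so H is indefinite.
Therefore the origin is a saddle point.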